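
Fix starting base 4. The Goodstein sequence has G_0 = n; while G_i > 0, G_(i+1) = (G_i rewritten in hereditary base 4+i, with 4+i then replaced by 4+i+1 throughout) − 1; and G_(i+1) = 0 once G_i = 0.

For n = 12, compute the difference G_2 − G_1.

1

(0) 12|_4 = 3·4 ↦ 3·5|_5 = 15 ⇒ 14
(1) 14|_5 = 2·5 + 4 ↦ 2·6 + 4|_6 = 16 ⇒ 15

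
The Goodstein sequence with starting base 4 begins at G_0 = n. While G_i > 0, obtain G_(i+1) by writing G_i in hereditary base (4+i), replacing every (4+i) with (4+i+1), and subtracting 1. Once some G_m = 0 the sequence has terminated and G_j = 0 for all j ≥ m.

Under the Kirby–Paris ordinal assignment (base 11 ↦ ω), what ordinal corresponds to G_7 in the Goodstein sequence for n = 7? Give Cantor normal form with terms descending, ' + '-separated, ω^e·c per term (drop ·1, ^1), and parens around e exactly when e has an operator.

4

base 4: 7 = 4 + 3; at 5: 5 + 3 = 8; next = 7
base 5: 7 = 5 + 2; at 6: 6 + 2 = 8; next = 7
base 6: 7 = 6 + 1; at 7: 7 + 1 = 8; next = 7
base 7: 7 = 7; at 8: 8 = 8; next = 7
base 8: 7 = 7; at 9: 7 = 7; next = 6
base 9: 6 = 6; at 10: 6 = 6; next = 5
base 10: 5 = 5; at 11: 5 = 5; next = 4
base 11: 4 = 4; at 12: 4 = 4; next = 3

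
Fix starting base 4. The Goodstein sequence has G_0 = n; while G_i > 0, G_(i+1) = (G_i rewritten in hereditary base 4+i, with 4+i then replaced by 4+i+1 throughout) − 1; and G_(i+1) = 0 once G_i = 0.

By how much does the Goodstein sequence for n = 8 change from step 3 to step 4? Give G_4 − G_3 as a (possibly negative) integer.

0

i=0: 8 = 2·4 (b=4); 4→5: 2·5 = 10; 10−1 = 9
i=1: 9 = 5 + 4 (b=5); 5→6: 6 + 4 = 10; 10−1 = 9
i=2: 9 = 6 + 3 (b=6); 6→7: 7 + 3 = 10; 10−1 = 9
i=3: 9 = 7 + 2 (b=7); 7→8: 8 + 2 = 10; 10−1 = 9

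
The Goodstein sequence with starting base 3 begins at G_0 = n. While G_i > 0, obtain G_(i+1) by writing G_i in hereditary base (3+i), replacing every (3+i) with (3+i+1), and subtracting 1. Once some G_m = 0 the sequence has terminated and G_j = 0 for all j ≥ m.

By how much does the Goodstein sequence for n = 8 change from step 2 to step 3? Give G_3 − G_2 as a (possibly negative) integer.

1

base 3: 8 = 2·3 + 2; at 4: 2·4 + 2 = 10; next = 9
base 4: 9 = 2·4 + 1; at 5: 2·5 + 1 = 11; next = 10
base 5: 10 = 2·5; at 6: 2·6 = 12; next = 11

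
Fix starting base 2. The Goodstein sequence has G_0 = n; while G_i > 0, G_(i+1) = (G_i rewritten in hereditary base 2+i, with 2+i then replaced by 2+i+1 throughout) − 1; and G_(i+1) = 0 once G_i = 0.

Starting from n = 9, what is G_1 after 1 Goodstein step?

81

base 2: 9 = 2^(2 + 1) + 1; at 3: 3^(3 + 1) + 1 = 82; next = 81
base 3: 81 = 3^(3 + 1); at 4: 4^(4 + 1) = 1024; next = 1023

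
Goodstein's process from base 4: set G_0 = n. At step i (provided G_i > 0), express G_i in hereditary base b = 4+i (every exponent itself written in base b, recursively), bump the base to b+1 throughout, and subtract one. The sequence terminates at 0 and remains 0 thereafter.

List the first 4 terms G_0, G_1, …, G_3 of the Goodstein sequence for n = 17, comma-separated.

17, 25, 35, 39

(0) 17|_4 = 4^2 + 1 ↦ 5^2 + 1|_5 = 26 ⇒ 25
(1) 25|_5 = 5^2 ↦ 6^2|_6 = 36 ⇒ 35
(2) 35|_6 = 5·6 + 5 ↦ 5·7 + 5|_7 = 40 ⇒ 39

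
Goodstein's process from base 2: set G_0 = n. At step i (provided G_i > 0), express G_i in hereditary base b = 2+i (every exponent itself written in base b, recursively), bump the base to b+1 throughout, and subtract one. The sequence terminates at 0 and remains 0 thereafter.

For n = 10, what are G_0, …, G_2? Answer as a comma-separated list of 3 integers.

10, 83, 1025

[0] 10 ≡ 2^(2 + 1) + 2 (base 2). Lift 3: 84. −1: 83.
[1] 83 ≡ 3^(3 + 1) + 2 (base 3). Lift 4: 1026. −1: 1025.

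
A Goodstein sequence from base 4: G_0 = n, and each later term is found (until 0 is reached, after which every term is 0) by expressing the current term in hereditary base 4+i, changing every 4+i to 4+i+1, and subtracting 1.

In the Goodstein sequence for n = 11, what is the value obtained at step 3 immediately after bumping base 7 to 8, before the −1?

16

G_0=11  [base 4] 2·4 + 3  →[4↦5]→  2·5 + 3 = 13  −1 ⇒ G_1=12
G_1=12  [base 5] 2·5 + 2  →[5↦6]→  2·6 + 2 = 14  −1 ⇒ G_2=13
G_2=13  [base 6] 2·6 + 1  →[6↦7]→  2·7 + 1 = 15  −1 ⇒ G_3=14
G_3=14  [base 7] 2·7  →[7↦8]→  2·8 = 16  −1 ⇒ G_4=15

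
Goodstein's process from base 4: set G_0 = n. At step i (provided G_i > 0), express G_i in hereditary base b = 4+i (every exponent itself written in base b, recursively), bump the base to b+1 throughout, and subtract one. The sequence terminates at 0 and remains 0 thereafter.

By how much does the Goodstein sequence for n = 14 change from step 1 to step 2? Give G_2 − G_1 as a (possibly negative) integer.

2

step 0: 14 = 3·4 + 2; sub 5 for 4: 3·5 + 2; = 17; G_1 = 17−1 = 16
step 1: 16 = 3·5 + 1; sub 6 for 5: 3·6 + 1; = 19; G_2 = 19−1 = 18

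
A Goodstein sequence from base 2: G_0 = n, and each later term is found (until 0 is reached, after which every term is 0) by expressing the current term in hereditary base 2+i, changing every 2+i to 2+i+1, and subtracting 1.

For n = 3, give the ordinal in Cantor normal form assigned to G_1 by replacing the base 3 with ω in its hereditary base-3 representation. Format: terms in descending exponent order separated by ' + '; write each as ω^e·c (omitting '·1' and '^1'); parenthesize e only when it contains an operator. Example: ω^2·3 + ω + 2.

G_0 = 3. HB_2(3) = 2 + 1. Bump = 4. G_1 = 3.
G_1 = 3. HB_3(3) = 3. Bump = 4. G_2 = 3.

ω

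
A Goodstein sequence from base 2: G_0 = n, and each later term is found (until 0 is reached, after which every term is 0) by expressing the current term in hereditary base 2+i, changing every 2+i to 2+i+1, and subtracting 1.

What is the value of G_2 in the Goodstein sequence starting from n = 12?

[0] 12 ≡ 2^(2 + 1) + 2^2 (base 2). Lift 3: 108. −1: 107.
[1] 107 ≡ 3^(3 + 1) + 2·3^2 + 2·3 + 2 (base 3). Lift 4: 1066. −1: 1065.
[2] 1065 ≡ 4^(4 + 1) + 2·4^2 + 2·4 + 1 (base 4). Lift 5: 15686. −1: 15685.

1065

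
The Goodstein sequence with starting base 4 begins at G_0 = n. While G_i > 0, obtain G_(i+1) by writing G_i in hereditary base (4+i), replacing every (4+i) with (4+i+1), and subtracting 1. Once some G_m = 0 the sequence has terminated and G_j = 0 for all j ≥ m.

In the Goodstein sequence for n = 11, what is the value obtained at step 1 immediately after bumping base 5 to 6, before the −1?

i=0: 11 = 2·4 + 3 (b=4); 4→5: 2·5 + 3 = 13; 13−1 = 12
i=1: 12 = 2·5 + 2 (b=5); 5→6: 2·6 + 2 = 14; 14−1 = 13

14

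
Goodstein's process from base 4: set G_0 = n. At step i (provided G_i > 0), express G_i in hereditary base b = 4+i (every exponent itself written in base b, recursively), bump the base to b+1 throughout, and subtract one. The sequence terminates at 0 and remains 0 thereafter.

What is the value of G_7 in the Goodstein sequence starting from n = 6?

2

base 4: 6 = 4 + 2; at 5: 5 + 2 = 7; next = 6
base 5: 6 = 5 + 1; at 6: 6 + 1 = 7; next = 6
base 6: 6 = 6; at 7: 7 = 7; next = 6
base 7: 6 = 6; at 8: 6 = 6; next = 5
base 8: 5 = 5; at 9: 5 = 5; next = 4
base 9: 4 = 4; at 10: 4 = 4; next = 3
base 10: 3 = 3; at 11: 3 = 3; next = 2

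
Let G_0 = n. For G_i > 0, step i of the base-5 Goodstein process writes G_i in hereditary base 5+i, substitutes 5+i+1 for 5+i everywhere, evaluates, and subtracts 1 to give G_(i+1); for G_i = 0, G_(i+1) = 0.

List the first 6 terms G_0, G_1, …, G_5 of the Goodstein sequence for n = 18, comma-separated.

18, 20, 22, 24, 26, 27

G_0 = 18. HB_5(18) = 3·5 + 3. Bump = 21. G_1 = 20.
G_1 = 20. HB_6(20) = 3·6 + 2. Bump = 23. G_2 = 22.
G_2 = 22. HB_7(22) = 3·7 + 1. Bump = 25. G_3 = 24.
G_3 = 24. HB_8(24) = 3·8. Bump = 27. G_4 = 26.
G_4 = 26. HB_9(26) = 2·9 + 8. Bump = 28. G_5 = 27.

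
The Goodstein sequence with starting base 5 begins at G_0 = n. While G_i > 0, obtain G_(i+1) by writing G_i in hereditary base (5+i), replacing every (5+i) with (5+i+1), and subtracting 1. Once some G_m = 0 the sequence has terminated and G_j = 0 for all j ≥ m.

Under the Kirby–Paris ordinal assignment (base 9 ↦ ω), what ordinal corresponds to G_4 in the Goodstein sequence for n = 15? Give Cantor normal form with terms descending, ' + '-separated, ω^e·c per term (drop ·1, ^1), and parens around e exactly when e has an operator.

ω·2 + 2

(0) 15|_5 = 3·5 ↦ 3·6|_6 = 18 ⇒ 17
(1) 17|_6 = 2·6 + 5 ↦ 2·7 + 5|_7 = 19 ⇒ 18
(2) 18|_7 = 2·7 + 4 ↦ 2·8 + 4|_8 = 20 ⇒ 19
(3) 19|_8 = 2·8 + 3 ↦ 2·9 + 3|_9 = 21 ⇒ 20
(4) 20|_9 = 2·9 + 2 ↦ 2·10 + 2|_10 = 22 ⇒ 21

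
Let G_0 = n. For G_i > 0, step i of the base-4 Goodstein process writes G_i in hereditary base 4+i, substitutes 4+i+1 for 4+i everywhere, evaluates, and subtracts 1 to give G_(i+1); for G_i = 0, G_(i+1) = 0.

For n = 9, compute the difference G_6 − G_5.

i=0: 9 = 2·4 + 1 (b=4); 4→5: 2·5 + 1 = 11; 11−1 = 10
i=1: 10 = 2·5 (b=5); 5→6: 2·6 = 12; 12−1 = 11
i=2: 11 = 6 + 5 (b=6); 6→7: 7 + 5 = 12; 12−1 = 11
i=3: 11 = 7 + 4 (b=7); 7→8: 8 + 4 = 12; 12−1 = 11
i=4: 11 = 8 + 3 (b=8); 8→9: 9 + 3 = 12; 12−1 = 11
i=5: 11 = 9 + 2 (b=9); 9→10: 10 + 2 = 12; 12−1 = 11

0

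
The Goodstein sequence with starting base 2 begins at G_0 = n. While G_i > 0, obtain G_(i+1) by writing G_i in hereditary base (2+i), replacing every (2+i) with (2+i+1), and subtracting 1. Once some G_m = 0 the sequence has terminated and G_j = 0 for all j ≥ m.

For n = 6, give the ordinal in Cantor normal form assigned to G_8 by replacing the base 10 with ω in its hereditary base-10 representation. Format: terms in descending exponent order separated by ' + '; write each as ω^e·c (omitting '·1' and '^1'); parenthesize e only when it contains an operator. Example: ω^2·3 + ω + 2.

ω^5·5 + ω^4·5 + ω^3·5 + ω^2·5 + ω·5 + 1

6 —HB2→ 2^2 + 2 —bump→ 3^3 + 3 = 30 —(−1)→ 29
29 —HB3→ 3^3 + 2 —bump→ 4^4 + 2 = 258 —(−1)→ 257
257 —HB4→ 4^4 + 1 —bump→ 5^5 + 1 = 3126 —(−1)→ 3125
3125 —HB5→ 5^5 —bump→ 6^6 = 46656 —(−1)→ 46655
46655 —HB6→ 5·6^5 + 5·6^4 + 5·6^3 + 5·6^2 + 5·6 + 5 —bump→ 5·7^5 + 5·7^4 + 5·7^3 + 5·7^2 + 5·7 + 5 = 98040 —(−1)→ 98039
98039 —HB7→ 5·7^5 + 5·7^4 + 5·7^3 + 5·7^2 + 5·7 + 4 —bump→ 5·8^5 + 5·8^4 + 5·8^3 + 5·8^2 + 5·8 + 4 = 187244 —(−1)→ 187243
187243 —HB8→ 5·8^5 + 5·8^4 + 5·8^3 + 5·8^2 + 5·8 + 3 —bump→ 5·9^5 + 5·9^4 + 5·9^3 + 5·9^2 + 5·9 + 3 = 332148 —(−1)→ 332147
332147 —HB9→ 5·9^5 + 5·9^4 + 5·9^3 + 5·9^2 + 5·9 + 2 —bump→ 5·10^5 + 5·10^4 + 5·10^3 + 5·10^2 + 5·10 + 2 = 555552 —(−1)→ 555551
555551 —HB10→ 5·10^5 + 5·10^4 + 5·10^3 + 5·10^2 + 5·10 + 1 —bump→ 5·11^5 + 5·11^4 + 5·11^3 + 5·11^2 + 5·11 + 1 = 885776 —(−1)→ 885775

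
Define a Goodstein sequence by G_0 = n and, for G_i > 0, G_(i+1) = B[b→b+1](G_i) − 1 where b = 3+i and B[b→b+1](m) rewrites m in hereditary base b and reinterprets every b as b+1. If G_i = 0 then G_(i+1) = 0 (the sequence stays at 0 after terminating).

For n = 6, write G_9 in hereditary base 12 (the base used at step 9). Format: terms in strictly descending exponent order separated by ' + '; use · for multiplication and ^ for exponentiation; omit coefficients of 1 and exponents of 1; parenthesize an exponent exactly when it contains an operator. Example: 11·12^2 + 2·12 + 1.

3

(0) 6|_3 = 2·3 ↦ 2·4|_4 = 8 ⇒ 7
(1) 7|_4 = 4 + 3 ↦ 5 + 3|_5 = 8 ⇒ 7
(2) 7|_5 = 5 + 2 ↦ 6 + 2|_6 = 8 ⇒ 7
(3) 7|_6 = 6 + 1 ↦ 7 + 1|_7 = 8 ⇒ 7
(4) 7|_7 = 7 ↦ 8|_8 = 8 ⇒ 7
(5) 7|_8 = 7 ↦ 7|_9 = 7 ⇒ 6
(6) 6|_9 = 6 ↦ 6|_10 = 6 ⇒ 5
(7) 5|_10 = 5 ↦ 5|_11 = 5 ⇒ 4
(8) 4|_11 = 4 ↦ 4|_12 = 4 ⇒ 3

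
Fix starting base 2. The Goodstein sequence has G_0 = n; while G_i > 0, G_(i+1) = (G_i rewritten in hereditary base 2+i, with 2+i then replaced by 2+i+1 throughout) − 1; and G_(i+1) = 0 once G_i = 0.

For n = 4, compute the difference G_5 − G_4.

26

base 2: 4 = 2^2; at 3: 3^3 = 27; next = 26
base 3: 26 = 2·3^2 + 2·3 + 2; at 4: 2·4^2 + 2·4 + 2 = 42; next = 41
base 4: 41 = 2·4^2 + 2·4 + 1; at 5: 2·5^2 + 2·5 + 1 = 61; next = 60
base 5: 60 = 2·5^2 + 2·5; at 6: 2·6^2 + 2·6 = 84; next = 83
base 6: 83 = 2·6^2 + 6 + 5; at 7: 2·7^2 + 7 + 5 = 110; next = 109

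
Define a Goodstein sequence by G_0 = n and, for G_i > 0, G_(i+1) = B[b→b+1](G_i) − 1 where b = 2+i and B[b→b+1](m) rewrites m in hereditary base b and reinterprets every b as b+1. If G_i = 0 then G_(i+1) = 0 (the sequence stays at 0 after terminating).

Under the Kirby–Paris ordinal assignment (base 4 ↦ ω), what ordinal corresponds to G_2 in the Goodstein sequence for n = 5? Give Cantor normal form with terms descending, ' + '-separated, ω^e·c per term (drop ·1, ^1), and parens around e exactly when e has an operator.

ω^3·3 + ω^2·3 + ω·3 + 3

base 2: 5 = 2^2 + 1; at 3: 3^3 + 1 = 28; next = 27
base 3: 27 = 3^3; at 4: 4^4 = 256; next = 255
base 4: 255 = 3·4^3 + 3·4^2 + 3·4 + 3; at 5: 3·5^3 + 3·5^2 + 3·5 + 3 = 468; next = 467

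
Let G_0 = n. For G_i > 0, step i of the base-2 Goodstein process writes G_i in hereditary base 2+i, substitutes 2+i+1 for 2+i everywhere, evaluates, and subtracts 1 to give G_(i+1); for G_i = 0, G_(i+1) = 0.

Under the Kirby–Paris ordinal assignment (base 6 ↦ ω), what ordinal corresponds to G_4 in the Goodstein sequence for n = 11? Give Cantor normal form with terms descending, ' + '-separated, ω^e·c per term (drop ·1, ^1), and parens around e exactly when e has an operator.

[0] 11 ≡ 2^(2 + 1) + 2 + 1 (base 2). Lift 3: 85. −1: 84.
[1] 84 ≡ 3^(3 + 1) + 3 (base 3). Lift 4: 1028. −1: 1027.
[2] 1027 ≡ 4^(4 + 1) + 3 (base 4). Lift 5: 15628. −1: 15627.
[3] 15627 ≡ 5^(5 + 1) + 2 (base 5). Lift 6: 279938. −1: 279937.
[4] 279937 ≡ 6^(6 + 1) + 1 (base 6). Lift 7: 5764802. −1: 5764801.

ω^(ω + 1) + 1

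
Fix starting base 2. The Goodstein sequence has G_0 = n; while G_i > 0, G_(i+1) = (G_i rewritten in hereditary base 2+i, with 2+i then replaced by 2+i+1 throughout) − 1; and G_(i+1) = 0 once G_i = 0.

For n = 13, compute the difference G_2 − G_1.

G_0=13  [base 2] 2^(2 + 1) + 2^2 + 1  →[2↦3]→  3^(3 + 1) + 3^3 + 1 = 109  −1 ⇒ G_1=108
G_1=108  [base 3] 3^(3 + 1) + 3^3  →[3↦4]→  4^(4 + 1) + 4^4 = 1280  −1 ⇒ G_2=1279

1171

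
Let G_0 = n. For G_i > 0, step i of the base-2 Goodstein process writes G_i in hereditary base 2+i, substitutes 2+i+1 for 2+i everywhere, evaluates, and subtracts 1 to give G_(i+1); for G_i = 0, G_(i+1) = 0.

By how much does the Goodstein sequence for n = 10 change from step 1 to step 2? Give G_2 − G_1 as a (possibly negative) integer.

942

10 —HB2→ 2^(2 + 1) + 2 —bump→ 3^(3 + 1) + 3 = 84 —(−1)→ 83
83 —HB3→ 3^(3 + 1) + 2 —bump→ 4^(4 + 1) + 2 = 1026 —(−1)→ 1025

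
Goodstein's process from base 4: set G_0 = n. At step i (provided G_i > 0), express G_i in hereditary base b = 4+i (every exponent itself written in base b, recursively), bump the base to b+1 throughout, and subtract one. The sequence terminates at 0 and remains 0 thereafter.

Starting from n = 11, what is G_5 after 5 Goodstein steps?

(0) 11|_4 = 2·4 + 3 ↦ 2·5 + 3|_5 = 13 ⇒ 12
(1) 12|_5 = 2·5 + 2 ↦ 2·6 + 2|_6 = 14 ⇒ 13
(2) 13|_6 = 2·6 + 1 ↦ 2·7 + 1|_7 = 15 ⇒ 14
(3) 14|_7 = 2·7 ↦ 2·8|_8 = 16 ⇒ 15
(4) 15|_8 = 8 + 7 ↦ 9 + 7|_9 = 16 ⇒ 15
(5) 15|_9 = 9 + 6 ↦ 10 + 6|_10 = 16 ⇒ 15

15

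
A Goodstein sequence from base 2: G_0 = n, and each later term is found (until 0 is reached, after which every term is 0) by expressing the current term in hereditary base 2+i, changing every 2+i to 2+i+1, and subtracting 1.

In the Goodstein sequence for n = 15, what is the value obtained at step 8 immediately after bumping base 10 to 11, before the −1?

base 2: 15 = 2^(2 + 1) + 2^2 + 2 + 1; at 3: 3^(3 + 1) + 3^3 + 3 + 1 = 112; next = 111
base 3: 111 = 3^(3 + 1) + 3^3 + 3; at 4: 4^(4 + 1) + 4^4 + 4 = 1284; next = 1283
base 4: 1283 = 4^(4 + 1) + 4^4 + 3; at 5: 5^(5 + 1) + 5^5 + 3 = 18753; next = 18752
base 5: 18752 = 5^(5 + 1) + 5^5 + 2; at 6: 6^(6 + 1) + 6^6 + 2 = 326594; next = 326593
base 6: 326593 = 6^(6 + 1) + 6^6 + 1; at 7: 7^(7 + 1) + 7^7 + 1 = 6588345; next = 6588344
base 7: 6588344 = 7^(7 + 1) + 7^7; at 8: 8^(8 + 1) + 8^8 = 150994944; next = 150994943
base 8: 150994943 = 8^(8 + 1) + 7·8^7 + 7·8^6 + 7·8^5 + 7·8^4 + 7·8^3 + 7·8^2 + 7·8 + 7; at 9: 9^(9 + 1) + 7·9^7 + 7·9^6 + 7·9^5 + 7·9^4 + 7·9^3 + 7·9^2 + 7·9 + 7 = 3524450281; next = 3524450280
base 9: 3524450280 = 9^(9 + 1) + 7·9^7 + 7·9^6 + 7·9^5 + 7·9^4 + 7·9^3 + 7·9^2 + 7·9 + 6; at 10: 10^(10 + 1) + 7·10^7 + 7·10^6 + 7·10^5 + 7·10^4 + 7·10^3 + 7·10^2 + 7·10 + 6 = 100077777776; next = 100077777775

3138578427935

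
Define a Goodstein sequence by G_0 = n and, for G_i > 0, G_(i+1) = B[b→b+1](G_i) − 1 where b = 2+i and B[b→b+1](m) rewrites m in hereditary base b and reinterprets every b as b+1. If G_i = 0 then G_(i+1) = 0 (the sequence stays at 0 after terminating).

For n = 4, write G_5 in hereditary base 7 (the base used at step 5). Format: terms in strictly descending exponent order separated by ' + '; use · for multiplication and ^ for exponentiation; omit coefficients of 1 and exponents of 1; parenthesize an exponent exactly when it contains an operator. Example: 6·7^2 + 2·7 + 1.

step 0: 4 = 2^2; sub 3 for 2: 3^3; = 27; G_1 = 27−1 = 26
step 1: 26 = 2·3^2 + 2·3 + 2; sub 4 for 3: 2·4^2 + 2·4 + 2; = 42; G_2 = 42−1 = 41
step 2: 41 = 2·4^2 + 2·4 + 1; sub 5 for 4: 2·5^2 + 2·5 + 1; = 61; G_3 = 61−1 = 60
step 3: 60 = 2·5^2 + 2·5; sub 6 for 5: 2·6^2 + 2·6; = 84; G_4 = 84−1 = 83
step 4: 83 = 2·6^2 + 6 + 5; sub 7 for 6: 2·7^2 + 7 + 5; = 110; G_5 = 110−1 = 109
step 5: 109 = 2·7^2 + 7 + 4; sub 8 for 7: 2·8^2 + 8 + 4; = 140; G_6 = 140−1 = 139

2·7^2 + 7 + 4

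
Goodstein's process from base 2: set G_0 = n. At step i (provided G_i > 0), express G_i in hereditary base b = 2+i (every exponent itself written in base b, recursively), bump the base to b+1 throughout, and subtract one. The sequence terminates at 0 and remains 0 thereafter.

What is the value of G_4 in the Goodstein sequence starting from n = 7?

46657

(0) 7|_2 = 2^2 + 2 + 1 ↦ 3^3 + 3 + 1|_3 = 31 ⇒ 30
(1) 30|_3 = 3^3 + 3 ↦ 4^4 + 4|_4 = 260 ⇒ 259
(2) 259|_4 = 4^4 + 3 ↦ 5^5 + 3|_5 = 3128 ⇒ 3127
(3) 3127|_5 = 5^5 + 2 ↦ 6^6 + 2|_6 = 46658 ⇒ 46657
(4) 46657|_6 = 6^6 + 1 ↦ 7^7 + 1|_7 = 823544 ⇒ 823543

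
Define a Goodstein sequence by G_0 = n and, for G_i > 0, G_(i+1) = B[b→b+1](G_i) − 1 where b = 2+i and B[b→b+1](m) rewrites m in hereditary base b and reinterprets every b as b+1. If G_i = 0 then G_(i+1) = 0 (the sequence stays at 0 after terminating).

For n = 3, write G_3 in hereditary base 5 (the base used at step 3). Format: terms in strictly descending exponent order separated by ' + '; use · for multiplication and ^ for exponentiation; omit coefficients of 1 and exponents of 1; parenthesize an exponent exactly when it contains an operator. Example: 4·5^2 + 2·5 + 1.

2

G_0 = 3. HB_2(3) = 2 + 1. Bump = 4. G_1 = 3.
G_1 = 3. HB_3(3) = 3. Bump = 4. G_2 = 3.
G_2 = 3. HB_4(3) = 3. Bump = 3. G_3 = 2.
G_3 = 2. HB_5(2) = 2. Bump = 2. G_4 = 1.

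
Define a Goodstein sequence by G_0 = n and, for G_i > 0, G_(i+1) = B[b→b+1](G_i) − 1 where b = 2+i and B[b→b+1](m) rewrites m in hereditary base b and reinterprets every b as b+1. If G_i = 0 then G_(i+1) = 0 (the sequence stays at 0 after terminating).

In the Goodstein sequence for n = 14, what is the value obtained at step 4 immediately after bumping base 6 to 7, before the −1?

5862841

base 2: 14 = 2^(2 + 1) + 2^2 + 2; at 3: 3^(3 + 1) + 3^3 + 3 = 111; next = 110
base 3: 110 = 3^(3 + 1) + 3^3 + 2; at 4: 4^(4 + 1) + 4^4 + 2 = 1282; next = 1281
base 4: 1281 = 4^(4 + 1) + 4^4 + 1; at 5: 5^(5 + 1) + 5^5 + 1 = 18751; next = 18750
base 5: 18750 = 5^(5 + 1) + 5^5; at 6: 6^(6 + 1) + 6^6 = 326592; next = 326591
base 6: 326591 = 6^(6 + 1) + 5·6^5 + 5·6^4 + 5·6^3 + 5·6^2 + 5·6 + 5; at 7: 7^(7 + 1) + 5·7^5 + 5·7^4 + 5·7^3 + 5·7^2 + 5·7 + 5 = 5862841; next = 5862840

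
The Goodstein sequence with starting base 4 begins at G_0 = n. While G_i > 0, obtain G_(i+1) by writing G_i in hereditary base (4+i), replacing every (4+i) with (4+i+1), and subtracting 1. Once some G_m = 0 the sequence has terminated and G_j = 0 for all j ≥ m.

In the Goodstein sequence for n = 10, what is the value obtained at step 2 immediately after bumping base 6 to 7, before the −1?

14

step 0: 10 = 2·4 + 2; sub 5 for 4: 2·5 + 2; = 12; G_1 = 12−1 = 11
step 1: 11 = 2·5 + 1; sub 6 for 5: 2·6 + 1; = 13; G_2 = 13−1 = 12
step 2: 12 = 2·6; sub 7 for 6: 2·7; = 14; G_3 = 14−1 = 13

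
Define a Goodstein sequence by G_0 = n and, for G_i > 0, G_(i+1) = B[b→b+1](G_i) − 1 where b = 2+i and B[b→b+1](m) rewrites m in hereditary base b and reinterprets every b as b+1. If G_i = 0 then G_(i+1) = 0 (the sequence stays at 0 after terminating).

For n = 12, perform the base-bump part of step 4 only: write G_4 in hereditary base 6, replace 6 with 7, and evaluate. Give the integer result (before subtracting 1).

G_0=12  [base 2] 2^(2 + 1) + 2^2  →[2↦3]→  3^(3 + 1) + 3^3 = 108  −1 ⇒ G_1=107
G_1=107  [base 3] 3^(3 + 1) + 2·3^2 + 2·3 + 2  →[3↦4]→  4^(4 + 1) + 2·4^2 + 2·4 + 2 = 1066  −1 ⇒ G_2=1065
G_2=1065  [base 4] 4^(4 + 1) + 2·4^2 + 2·4 + 1  →[4↦5]→  5^(5 + 1) + 2·5^2 + 2·5 + 1 = 15686  −1 ⇒ G_3=15685
G_3=15685  [base 5] 5^(5 + 1) + 2·5^2 + 2·5  →[5↦6]→  6^(6 + 1) + 2·6^2 + 2·6 = 280020  −1 ⇒ G_4=280019
G_4=280019  [base 6] 6^(6 + 1) + 2·6^2 + 6 + 5  →[6↦7]→  7^(7 + 1) + 2·7^2 + 7 + 5 = 5764911  −1 ⇒ G_5=5764910

5764911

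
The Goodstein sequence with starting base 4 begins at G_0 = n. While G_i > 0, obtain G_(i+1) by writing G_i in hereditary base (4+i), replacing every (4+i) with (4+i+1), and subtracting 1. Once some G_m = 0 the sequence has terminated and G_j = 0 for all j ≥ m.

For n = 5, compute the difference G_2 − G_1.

5 —HB4→ 4 + 1 —bump→ 5 + 1 = 6 —(−1)→ 5
5 —HB5→ 5 —bump→ 6 = 6 —(−1)→ 5

0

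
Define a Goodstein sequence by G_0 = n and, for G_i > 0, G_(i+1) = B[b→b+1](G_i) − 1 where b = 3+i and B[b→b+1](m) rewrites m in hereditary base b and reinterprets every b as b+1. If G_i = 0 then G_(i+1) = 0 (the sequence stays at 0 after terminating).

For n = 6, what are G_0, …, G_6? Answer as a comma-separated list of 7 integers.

step 0: 6 = 2·3; sub 4 for 3: 2·4; = 8; G_1 = 8−1 = 7
step 1: 7 = 4 + 3; sub 5 for 4: 5 + 3; = 8; G_2 = 8−1 = 7
step 2: 7 = 5 + 2; sub 6 for 5: 6 + 2; = 8; G_3 = 8−1 = 7
step 3: 7 = 6 + 1; sub 7 for 6: 7 + 1; = 8; G_4 = 8−1 = 7
step 4: 7 = 7; sub 8 for 7: 8; = 8; G_5 = 8−1 = 7
step 5: 7 = 7; sub 9 for 8: 7; = 7; G_6 = 7−1 = 6

6, 7, 7, 7, 7, 7, 6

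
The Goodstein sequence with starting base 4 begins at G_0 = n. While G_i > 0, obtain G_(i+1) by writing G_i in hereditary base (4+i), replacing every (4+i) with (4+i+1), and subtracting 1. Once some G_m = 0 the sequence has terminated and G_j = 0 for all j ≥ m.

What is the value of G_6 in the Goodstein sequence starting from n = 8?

i=0: 8 = 2·4 (b=4); 4→5: 2·5 = 10; 10−1 = 9
i=1: 9 = 5 + 4 (b=5); 5→6: 6 + 4 = 10; 10−1 = 9
i=2: 9 = 6 + 3 (b=6); 6→7: 7 + 3 = 10; 10−1 = 9
i=3: 9 = 7 + 2 (b=7); 7→8: 8 + 2 = 10; 10−1 = 9
i=4: 9 = 8 + 1 (b=8); 8→9: 9 + 1 = 10; 10−1 = 9
i=5: 9 = 9 (b=9); 9→10: 10 = 10; 10−1 = 9

9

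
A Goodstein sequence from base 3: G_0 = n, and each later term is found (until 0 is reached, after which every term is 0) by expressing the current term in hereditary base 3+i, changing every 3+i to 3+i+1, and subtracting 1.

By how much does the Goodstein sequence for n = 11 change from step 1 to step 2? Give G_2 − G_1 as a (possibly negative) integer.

8

G_0 = 11. HB_3(11) = 3^2 + 2. Bump = 18. G_1 = 17.
G_1 = 17. HB_4(17) = 4^2 + 1. Bump = 26. G_2 = 25.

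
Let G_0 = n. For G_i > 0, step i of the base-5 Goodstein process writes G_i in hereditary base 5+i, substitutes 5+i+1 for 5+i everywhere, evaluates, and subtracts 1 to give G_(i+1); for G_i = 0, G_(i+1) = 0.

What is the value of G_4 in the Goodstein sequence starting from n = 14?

18

14 —HB5→ 2·5 + 4 —bump→ 2·6 + 4 = 16 —(−1)→ 15
15 —HB6→ 2·6 + 3 —bump→ 2·7 + 3 = 17 —(−1)→ 16
16 —HB7→ 2·7 + 2 —bump→ 2·8 + 2 = 18 —(−1)→ 17
17 —HB8→ 2·8 + 1 —bump→ 2·9 + 1 = 19 —(−1)→ 18
18 —HB9→ 2·9 —bump→ 2·10 = 20 —(−1)→ 19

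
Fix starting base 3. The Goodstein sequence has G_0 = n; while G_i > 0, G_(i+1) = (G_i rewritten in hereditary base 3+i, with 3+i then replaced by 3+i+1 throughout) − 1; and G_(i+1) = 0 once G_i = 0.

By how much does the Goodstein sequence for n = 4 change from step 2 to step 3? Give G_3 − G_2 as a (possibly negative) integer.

-1

step 0: 4 = 3 + 1; sub 4 for 3: 4 + 1; = 5; G_1 = 5−1 = 4
step 1: 4 = 4; sub 5 for 4: 5; = 5; G_2 = 5−1 = 4
step 2: 4 = 4; sub 6 for 5: 4; = 4; G_3 = 4−1 = 3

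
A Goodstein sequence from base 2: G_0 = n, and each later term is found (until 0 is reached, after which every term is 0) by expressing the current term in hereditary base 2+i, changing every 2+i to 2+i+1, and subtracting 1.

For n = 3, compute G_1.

G_0 = 3. HB_2(3) = 2 + 1. Bump = 4. G_1 = 3.
G_1 = 3. HB_3(3) = 3. Bump = 4. G_2 = 3.

3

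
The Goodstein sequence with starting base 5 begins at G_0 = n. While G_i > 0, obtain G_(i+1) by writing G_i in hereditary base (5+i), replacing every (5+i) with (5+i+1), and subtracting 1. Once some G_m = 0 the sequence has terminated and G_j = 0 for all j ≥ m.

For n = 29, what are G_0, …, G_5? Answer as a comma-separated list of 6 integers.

base 5: 29 = 5^2 + 4; at 6: 6^2 + 4 = 40; next = 39
base 6: 39 = 6^2 + 3; at 7: 7^2 + 3 = 52; next = 51
base 7: 51 = 7^2 + 2; at 8: 8^2 + 2 = 66; next = 65
base 8: 65 = 8^2 + 1; at 9: 9^2 + 1 = 82; next = 81
base 9: 81 = 9^2; at 10: 10^2 = 100; next = 99

29, 39, 51, 65, 81, 99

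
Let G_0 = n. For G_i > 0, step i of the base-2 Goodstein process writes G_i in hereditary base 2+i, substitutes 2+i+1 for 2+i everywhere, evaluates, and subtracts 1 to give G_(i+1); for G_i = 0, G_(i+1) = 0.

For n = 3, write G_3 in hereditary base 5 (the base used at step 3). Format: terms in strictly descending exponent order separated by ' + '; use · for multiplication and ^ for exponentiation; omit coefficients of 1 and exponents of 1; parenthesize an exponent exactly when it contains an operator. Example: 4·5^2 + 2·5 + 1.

3 —HB2→ 2 + 1 —bump→ 3 + 1 = 4 —(−1)→ 3
3 —HB3→ 3 —bump→ 4 = 4 —(−1)→ 3
3 —HB4→ 3 —bump→ 3 = 3 —(−1)→ 2

2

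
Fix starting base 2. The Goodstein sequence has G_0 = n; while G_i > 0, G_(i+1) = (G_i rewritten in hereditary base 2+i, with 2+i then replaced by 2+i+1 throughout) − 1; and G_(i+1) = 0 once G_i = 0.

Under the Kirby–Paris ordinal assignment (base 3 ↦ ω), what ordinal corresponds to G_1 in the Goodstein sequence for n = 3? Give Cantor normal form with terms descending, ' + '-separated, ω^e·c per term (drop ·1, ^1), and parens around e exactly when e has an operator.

ω

3 —HB2→ 2 + 1 —bump→ 3 + 1 = 4 —(−1)→ 3
3 —HB3→ 3 —bump→ 4 = 4 —(−1)→ 3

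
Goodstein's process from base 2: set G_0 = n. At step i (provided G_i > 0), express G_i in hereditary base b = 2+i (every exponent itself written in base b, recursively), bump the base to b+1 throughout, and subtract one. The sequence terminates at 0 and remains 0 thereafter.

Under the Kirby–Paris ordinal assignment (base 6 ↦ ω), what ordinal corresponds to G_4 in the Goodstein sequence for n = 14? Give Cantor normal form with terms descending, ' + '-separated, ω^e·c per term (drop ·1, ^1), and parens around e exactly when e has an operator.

14 —HB2→ 2^(2 + 1) + 2^2 + 2 —bump→ 3^(3 + 1) + 3^3 + 3 = 111 —(−1)→ 110
110 —HB3→ 3^(3 + 1) + 3^3 + 2 —bump→ 4^(4 + 1) + 4^4 + 2 = 1282 —(−1)→ 1281
1281 —HB4→ 4^(4 + 1) + 4^4 + 1 —bump→ 5^(5 + 1) + 5^5 + 1 = 18751 —(−1)→ 18750
18750 —HB5→ 5^(5 + 1) + 5^5 —bump→ 6^(6 + 1) + 6^6 = 326592 —(−1)→ 326591
326591 —HB6→ 6^(6 + 1) + 5·6^5 + 5·6^4 + 5·6^3 + 5·6^2 + 5·6 + 5 —bump→ 7^(7 + 1) + 5·7^5 + 5·7^4 + 5·7^3 + 5·7^2 + 5·7 + 5 = 5862841 —(−1)→ 5862840

ω^(ω + 1) + ω^5·5 + ω^4·5 + ω^3·5 + ω^2·5 + ω·5 + 5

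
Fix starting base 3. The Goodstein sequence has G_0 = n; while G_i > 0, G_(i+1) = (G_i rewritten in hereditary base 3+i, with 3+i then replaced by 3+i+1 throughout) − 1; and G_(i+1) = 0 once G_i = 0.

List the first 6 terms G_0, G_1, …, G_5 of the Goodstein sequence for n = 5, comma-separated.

5, 5, 5, 5, 4, 3

base 3: 5 = 3 + 2; at 4: 4 + 2 = 6; next = 5
base 4: 5 = 4 + 1; at 5: 5 + 1 = 6; next = 5
base 5: 5 = 5; at 6: 6 = 6; next = 5
base 6: 5 = 5; at 7: 5 = 5; next = 4
base 7: 4 = 4; at 8: 4 = 4; next = 3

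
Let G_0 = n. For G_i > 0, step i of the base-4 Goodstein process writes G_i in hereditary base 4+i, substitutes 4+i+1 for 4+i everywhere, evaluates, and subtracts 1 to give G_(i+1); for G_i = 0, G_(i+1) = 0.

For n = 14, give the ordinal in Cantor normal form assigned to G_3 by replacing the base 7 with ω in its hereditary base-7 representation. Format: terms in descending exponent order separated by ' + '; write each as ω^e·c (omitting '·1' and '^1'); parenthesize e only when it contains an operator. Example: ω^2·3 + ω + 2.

ω·2 + 6

i=0: 14 = 3·4 + 2 (b=4); 4→5: 3·5 + 2 = 17; 17−1 = 16
i=1: 16 = 3·5 + 1 (b=5); 5→6: 3·6 + 1 = 19; 19−1 = 18
i=2: 18 = 3·6 (b=6); 6→7: 3·7 = 21; 21−1 = 20
i=3: 20 = 2·7 + 6 (b=7); 7→8: 2·8 + 6 = 22; 22−1 = 21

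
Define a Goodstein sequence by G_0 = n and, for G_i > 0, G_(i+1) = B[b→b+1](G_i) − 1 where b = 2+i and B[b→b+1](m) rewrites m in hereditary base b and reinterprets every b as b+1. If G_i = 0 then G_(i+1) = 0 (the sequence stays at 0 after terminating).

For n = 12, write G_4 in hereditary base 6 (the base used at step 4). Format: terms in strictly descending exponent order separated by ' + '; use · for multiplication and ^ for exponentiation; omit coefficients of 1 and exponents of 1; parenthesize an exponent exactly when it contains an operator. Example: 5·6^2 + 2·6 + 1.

6^(6 + 1) + 2·6^2 + 6 + 5

(0) 12|_2 = 2^(2 + 1) + 2^2 ↦ 3^(3 + 1) + 3^3|_3 = 108 ⇒ 107
(1) 107|_3 = 3^(3 + 1) + 2·3^2 + 2·3 + 2 ↦ 4^(4 + 1) + 2·4^2 + 2·4 + 2|_4 = 1066 ⇒ 1065
(2) 1065|_4 = 4^(4 + 1) + 2·4^2 + 2·4 + 1 ↦ 5^(5 + 1) + 2·5^2 + 2·5 + 1|_5 = 15686 ⇒ 15685
(3) 15685|_5 = 5^(5 + 1) + 2·5^2 + 2·5 ↦ 6^(6 + 1) + 2·6^2 + 2·6|_6 = 280020 ⇒ 280019
(4) 280019|_6 = 6^(6 + 1) + 2·6^2 + 6 + 5 ↦ 7^(7 + 1) + 2·7^2 + 7 + 5|_7 = 5764911 ⇒ 5764910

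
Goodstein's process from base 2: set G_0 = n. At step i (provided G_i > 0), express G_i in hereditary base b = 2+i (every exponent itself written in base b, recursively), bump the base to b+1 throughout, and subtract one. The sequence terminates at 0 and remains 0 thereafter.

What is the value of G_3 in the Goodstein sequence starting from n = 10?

(0) 10|_2 = 2^(2 + 1) + 2 ↦ 3^(3 + 1) + 3|_3 = 84 ⇒ 83
(1) 83|_3 = 3^(3 + 1) + 2 ↦ 4^(4 + 1) + 2|_4 = 1026 ⇒ 1025
(2) 1025|_4 = 4^(4 + 1) + 1 ↦ 5^(5 + 1) + 1|_5 = 15626 ⇒ 15625
(3) 15625|_5 = 5^(5 + 1) ↦ 6^(6 + 1)|_6 = 279936 ⇒ 279935

15625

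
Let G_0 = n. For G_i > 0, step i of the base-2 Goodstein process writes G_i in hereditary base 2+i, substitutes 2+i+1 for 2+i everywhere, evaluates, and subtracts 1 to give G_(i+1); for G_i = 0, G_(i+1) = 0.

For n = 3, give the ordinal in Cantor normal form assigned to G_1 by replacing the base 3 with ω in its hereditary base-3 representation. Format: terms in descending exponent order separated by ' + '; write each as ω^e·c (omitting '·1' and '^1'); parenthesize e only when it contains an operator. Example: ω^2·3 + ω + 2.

G_0=3  [base 2] 2 + 1  →[2↦3]→  3 + 1 = 4  −1 ⇒ G_1=3
G_1=3  [base 3] 3  →[3↦4]→  4 = 4  −1 ⇒ G_2=3

ω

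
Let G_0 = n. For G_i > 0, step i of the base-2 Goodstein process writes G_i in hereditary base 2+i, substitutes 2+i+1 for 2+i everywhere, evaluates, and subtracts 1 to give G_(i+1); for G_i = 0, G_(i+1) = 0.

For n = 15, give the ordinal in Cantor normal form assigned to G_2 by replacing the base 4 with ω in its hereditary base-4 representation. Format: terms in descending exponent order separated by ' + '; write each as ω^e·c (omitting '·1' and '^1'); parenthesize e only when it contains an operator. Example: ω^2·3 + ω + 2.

15 —HB2→ 2^(2 + 1) + 2^2 + 2 + 1 —bump→ 3^(3 + 1) + 3^3 + 3 + 1 = 112 —(−1)→ 111
111 —HB3→ 3^(3 + 1) + 3^3 + 3 —bump→ 4^(4 + 1) + 4^4 + 4 = 1284 —(−1)→ 1283
1283 —HB4→ 4^(4 + 1) + 4^4 + 3 —bump→ 5^(5 + 1) + 5^5 + 3 = 18753 —(−1)→ 18752

ω^(ω + 1) + ω^ω + 3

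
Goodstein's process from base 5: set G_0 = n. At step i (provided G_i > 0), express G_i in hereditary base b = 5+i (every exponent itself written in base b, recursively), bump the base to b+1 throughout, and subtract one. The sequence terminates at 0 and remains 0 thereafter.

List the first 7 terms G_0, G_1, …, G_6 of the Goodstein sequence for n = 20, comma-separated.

i=0: 20 = 4·5 (b=5); 5→6: 4·6 = 24; 24−1 = 23
i=1: 23 = 3·6 + 5 (b=6); 6→7: 3·7 + 5 = 26; 26−1 = 25
i=2: 25 = 3·7 + 4 (b=7); 7→8: 3·8 + 4 = 28; 28−1 = 27
i=3: 27 = 3·8 + 3 (b=8); 8→9: 3·9 + 3 = 30; 30−1 = 29
i=4: 29 = 3·9 + 2 (b=9); 9→10: 3·10 + 2 = 32; 32−1 = 31
i=5: 31 = 3·10 + 1 (b=10); 10→11: 3·11 + 1 = 34; 34−1 = 33

20, 23, 25, 27, 29, 31, 33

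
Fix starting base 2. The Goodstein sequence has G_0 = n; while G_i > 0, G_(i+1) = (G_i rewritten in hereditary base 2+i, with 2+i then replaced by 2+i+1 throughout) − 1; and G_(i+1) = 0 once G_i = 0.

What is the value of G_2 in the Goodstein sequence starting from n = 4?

41

4 —HB2→ 2^2 —bump→ 3^3 = 27 —(−1)→ 26
26 —HB3→ 2·3^2 + 2·3 + 2 —bump→ 2·4^2 + 2·4 + 2 = 42 —(−1)→ 41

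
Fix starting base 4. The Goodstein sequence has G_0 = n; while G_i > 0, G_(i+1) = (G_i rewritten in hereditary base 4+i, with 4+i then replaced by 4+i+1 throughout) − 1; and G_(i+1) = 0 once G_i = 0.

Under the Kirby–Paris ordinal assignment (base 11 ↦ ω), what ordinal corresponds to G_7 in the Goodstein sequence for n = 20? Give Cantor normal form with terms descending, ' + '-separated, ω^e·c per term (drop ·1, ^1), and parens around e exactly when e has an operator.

i=0: 20 = 4^2 + 4 (b=4); 4→5: 5^2 + 5 = 30; 30−1 = 29
i=1: 29 = 5^2 + 4 (b=5); 5→6: 6^2 + 4 = 40; 40−1 = 39
i=2: 39 = 6^2 + 3 (b=6); 6→7: 7^2 + 3 = 52; 52−1 = 51
i=3: 51 = 7^2 + 2 (b=7); 7→8: 8^2 + 2 = 66; 66−1 = 65
i=4: 65 = 8^2 + 1 (b=8); 8→9: 9^2 + 1 = 82; 82−1 = 81
i=5: 81 = 9^2 (b=9); 9→10: 10^2 = 100; 100−1 = 99
i=6: 99 = 9·10 + 9 (b=10); 10→11: 9·11 + 9 = 108; 108−1 = 107
i=7: 107 = 9·11 + 8 (b=11); 11→12: 9·12 + 8 = 116; 116−1 = 115

ω·9 + 8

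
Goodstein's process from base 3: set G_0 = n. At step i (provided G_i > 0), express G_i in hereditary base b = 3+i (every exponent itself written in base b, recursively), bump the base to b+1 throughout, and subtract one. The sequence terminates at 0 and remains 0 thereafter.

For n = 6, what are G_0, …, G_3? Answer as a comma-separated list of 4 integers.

6, 7, 7, 7

6 —HB3→ 2·3 —bump→ 2·4 = 8 —(−1)→ 7
7 —HB4→ 4 + 3 —bump→ 5 + 3 = 8 —(−1)→ 7
7 —HB5→ 5 + 2 —bump→ 6 + 2 = 8 —(−1)→ 7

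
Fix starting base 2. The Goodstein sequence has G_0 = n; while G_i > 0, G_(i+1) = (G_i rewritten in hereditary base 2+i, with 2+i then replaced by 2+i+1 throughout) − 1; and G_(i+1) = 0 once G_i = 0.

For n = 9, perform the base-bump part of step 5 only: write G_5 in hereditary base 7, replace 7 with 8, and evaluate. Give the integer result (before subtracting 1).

(0) 9|_2 = 2^(2 + 1) + 1 ↦ 3^(3 + 1) + 1|_3 = 82 ⇒ 81
(1) 81|_3 = 3^(3 + 1) ↦ 4^(4 + 1)|_4 = 1024 ⇒ 1023
(2) 1023|_4 = 3·4^4 + 3·4^3 + 3·4^2 + 3·4 + 3 ↦ 3·5^5 + 3·5^3 + 3·5^2 + 3·5 + 3|_5 = 9843 ⇒ 9842
(3) 9842|_5 = 3·5^5 + 3·5^3 + 3·5^2 + 3·5 + 2 ↦ 3·6^6 + 3·6^3 + 3·6^2 + 3·6 + 2|_6 = 140744 ⇒ 140743
(4) 140743|_6 = 3·6^6 + 3·6^3 + 3·6^2 + 3·6 + 1 ↦ 3·7^7 + 3·7^3 + 3·7^2 + 3·7 + 1|_7 = 2471827 ⇒ 2471826
(5) 2471826|_7 = 3·7^7 + 3·7^3 + 3·7^2 + 3·7 ↦ 3·8^8 + 3·8^3 + 3·8^2 + 3·8|_8 = 50333400 ⇒ 50333399

50333400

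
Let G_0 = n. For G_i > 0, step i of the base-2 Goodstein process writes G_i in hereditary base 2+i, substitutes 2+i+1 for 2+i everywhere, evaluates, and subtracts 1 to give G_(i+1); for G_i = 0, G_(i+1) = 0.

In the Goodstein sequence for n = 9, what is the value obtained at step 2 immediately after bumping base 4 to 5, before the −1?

[0] 9 ≡ 2^(2 + 1) + 1 (base 2). Lift 3: 82. −1: 81.
[1] 81 ≡ 3^(3 + 1) (base 3). Lift 4: 1024. −1: 1023.

9843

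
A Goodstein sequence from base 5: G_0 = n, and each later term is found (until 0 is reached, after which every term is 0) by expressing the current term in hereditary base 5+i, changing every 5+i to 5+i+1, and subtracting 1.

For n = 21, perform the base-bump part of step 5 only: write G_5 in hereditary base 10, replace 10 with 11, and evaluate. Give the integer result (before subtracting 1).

i=0: 21 = 4·5 + 1 (b=5); 5→6: 4·6 + 1 = 25; 25−1 = 24
i=1: 24 = 4·6 (b=6); 6→7: 4·7 = 28; 28−1 = 27
i=2: 27 = 3·7 + 6 (b=7); 7→8: 3·8 + 6 = 30; 30−1 = 29
i=3: 29 = 3·8 + 5 (b=8); 8→9: 3·9 + 5 = 32; 32−1 = 31
i=4: 31 = 3·9 + 4 (b=9); 9→10: 3·10 + 4 = 34; 34−1 = 33

36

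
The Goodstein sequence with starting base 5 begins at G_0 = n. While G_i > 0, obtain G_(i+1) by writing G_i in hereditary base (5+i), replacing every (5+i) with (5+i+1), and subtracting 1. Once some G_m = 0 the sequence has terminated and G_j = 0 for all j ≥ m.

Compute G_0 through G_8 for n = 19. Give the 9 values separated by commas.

G_0 = 19. HB_5(19) = 3·5 + 4. Bump = 22. G_1 = 21.
G_1 = 21. HB_6(21) = 3·6 + 3. Bump = 24. G_2 = 23.
G_2 = 23. HB_7(23) = 3·7 + 2. Bump = 26. G_3 = 25.
G_3 = 25. HB_8(25) = 3·8 + 1. Bump = 28. G_4 = 27.
G_4 = 27. HB_9(27) = 3·9. Bump = 30. G_5 = 29.
G_5 = 29. HB_10(29) = 2·10 + 9. Bump = 31. G_6 = 30.
G_6 = 30. HB_11(30) = 2·11 + 8. Bump = 32. G_7 = 31.
G_7 = 31. HB_12(31) = 2·12 + 7. Bump = 33. G_8 = 32.

19, 21, 23, 25, 27, 29, 30, 31, 32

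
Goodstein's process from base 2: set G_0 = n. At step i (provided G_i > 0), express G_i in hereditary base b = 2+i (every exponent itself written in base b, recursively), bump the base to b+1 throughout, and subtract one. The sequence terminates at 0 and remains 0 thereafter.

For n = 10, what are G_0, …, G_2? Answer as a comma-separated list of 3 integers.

step 0: 10 = 2^(2 + 1) + 2; sub 3 for 2: 3^(3 + 1) + 3; = 84; G_1 = 84−1 = 83
step 1: 83 = 3^(3 + 1) + 2; sub 4 for 3: 4^(4 + 1) + 2; = 1026; G_2 = 1026−1 = 1025

10, 83, 1025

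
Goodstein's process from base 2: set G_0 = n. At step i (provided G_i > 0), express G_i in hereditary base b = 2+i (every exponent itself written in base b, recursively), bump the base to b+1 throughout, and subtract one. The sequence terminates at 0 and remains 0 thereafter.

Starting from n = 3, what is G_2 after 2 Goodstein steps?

3 —HB2→ 2 + 1 —bump→ 3 + 1 = 4 —(−1)→ 3
3 —HB3→ 3 —bump→ 4 = 4 —(−1)→ 3

3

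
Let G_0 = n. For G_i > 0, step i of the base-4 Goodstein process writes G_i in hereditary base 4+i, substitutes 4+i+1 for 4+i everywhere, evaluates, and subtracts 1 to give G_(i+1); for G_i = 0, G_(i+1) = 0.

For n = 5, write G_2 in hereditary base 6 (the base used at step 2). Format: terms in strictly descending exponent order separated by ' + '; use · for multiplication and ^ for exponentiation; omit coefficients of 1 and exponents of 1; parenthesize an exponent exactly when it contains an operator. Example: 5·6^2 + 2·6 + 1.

i=0: 5 = 4 + 1 (b=4); 4→5: 5 + 1 = 6; 6−1 = 5
i=1: 5 = 5 (b=5); 5→6: 6 = 6; 6−1 = 5
i=2: 5 = 5 (b=6); 6→7: 5 = 5; 5−1 = 4

5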